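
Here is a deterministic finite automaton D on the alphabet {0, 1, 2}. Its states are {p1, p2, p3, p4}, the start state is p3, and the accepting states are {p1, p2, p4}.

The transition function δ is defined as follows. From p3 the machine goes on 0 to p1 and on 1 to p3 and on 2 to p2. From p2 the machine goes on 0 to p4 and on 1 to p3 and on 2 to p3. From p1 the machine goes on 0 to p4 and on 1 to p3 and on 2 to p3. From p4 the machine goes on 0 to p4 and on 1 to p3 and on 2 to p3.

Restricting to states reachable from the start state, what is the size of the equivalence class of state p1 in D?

3

P0 = {p1,p2,p4} | {p3}.
The partition is now stable with 2 blocks: {p1,p2,p4} | {p3}.
State p1 belongs to the block {p1,p2,p4}, which has 3 states.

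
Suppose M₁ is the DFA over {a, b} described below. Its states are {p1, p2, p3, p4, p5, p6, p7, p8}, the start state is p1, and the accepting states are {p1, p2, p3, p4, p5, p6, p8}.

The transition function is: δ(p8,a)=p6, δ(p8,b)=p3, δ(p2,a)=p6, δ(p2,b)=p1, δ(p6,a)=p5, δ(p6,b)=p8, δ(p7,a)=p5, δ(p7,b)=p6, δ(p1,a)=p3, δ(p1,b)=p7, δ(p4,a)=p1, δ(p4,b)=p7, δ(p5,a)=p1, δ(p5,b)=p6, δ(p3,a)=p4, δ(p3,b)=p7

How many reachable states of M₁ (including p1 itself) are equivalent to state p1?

3

States {p2} cannot be reached from the start state, so discard them.
P0 = {p1,p3,p4,p5,p6,p8} | {p7}.
Split {p1,p3,p4,p5,p6,p8} by δ(·,b) → {p1,p3,p4} and {p5,p6,p8}.
On input a, block {p5,p6,p8} splits into {p6,p8} and {p5}.
On input a, block {p6,p8} splits into {p6} and {p8}.
No further refinement is possible. Final partition (5 blocks): {p1,p3,p4} | {p7} | {p6} | {p5} | {p8}.
State p1 belongs to the block {p1,p3,p4}, which has 3 states.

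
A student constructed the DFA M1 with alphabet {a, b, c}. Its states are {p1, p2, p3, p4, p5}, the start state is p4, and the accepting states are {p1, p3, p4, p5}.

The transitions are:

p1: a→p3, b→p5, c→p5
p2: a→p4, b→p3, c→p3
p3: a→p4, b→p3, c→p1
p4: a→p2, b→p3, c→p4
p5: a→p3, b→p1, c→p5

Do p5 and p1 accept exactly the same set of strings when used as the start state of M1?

Yes

All states are reachable from the start state.
Start with accepting vs non-accepting: {p1,p3,p4,p5} | {p2}.
Refine {p1,p3,p4,p5} on symbol a: members go to different blocks, giving {p1,p3,p5} and {p4}.
Split {p1,p3,p5} by δ(·,a) → {p1,p5} and {p3}.
The partition is now stable with 4 blocks: {p1,p5} | {p2} | {p4} | {p3}.
p5 and p1 lie in the same block of the stable partition, so they are equivalent — no string distinguishes them.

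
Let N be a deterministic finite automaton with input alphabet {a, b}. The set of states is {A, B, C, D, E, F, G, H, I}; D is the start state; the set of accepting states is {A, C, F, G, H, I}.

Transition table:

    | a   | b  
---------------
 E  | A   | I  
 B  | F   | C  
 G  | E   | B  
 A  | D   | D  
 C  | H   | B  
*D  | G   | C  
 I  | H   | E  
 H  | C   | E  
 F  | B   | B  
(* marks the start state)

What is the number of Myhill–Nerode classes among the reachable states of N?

3

Every state is reachable, so we keep all 9.
P0 = {A,C,F,G,H,I} | {B,D,E}.
Refine {A,C,F,G,H,I} on symbol a: members go to different blocks, giving {A,F,G} and {C,H,I}.
The partition is now stable with 3 blocks: {A,F,G} | {B,D,E} | {C,H,I}.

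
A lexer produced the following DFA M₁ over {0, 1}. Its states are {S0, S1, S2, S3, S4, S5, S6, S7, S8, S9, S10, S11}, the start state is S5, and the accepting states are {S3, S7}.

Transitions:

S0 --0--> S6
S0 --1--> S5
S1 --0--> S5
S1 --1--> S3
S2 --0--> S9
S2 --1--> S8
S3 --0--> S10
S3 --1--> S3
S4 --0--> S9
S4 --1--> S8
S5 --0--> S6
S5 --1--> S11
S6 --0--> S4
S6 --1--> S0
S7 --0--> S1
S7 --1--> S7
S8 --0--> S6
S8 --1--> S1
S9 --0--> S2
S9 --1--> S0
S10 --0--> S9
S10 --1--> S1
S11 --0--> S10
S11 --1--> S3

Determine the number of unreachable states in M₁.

1

Starting at S5 and following transitions, the reachable set is {S0, S1, S2, S3, S4, S5, S6, S8, S9, S10, S11}. That leaves S7 unreachable — 1 in total.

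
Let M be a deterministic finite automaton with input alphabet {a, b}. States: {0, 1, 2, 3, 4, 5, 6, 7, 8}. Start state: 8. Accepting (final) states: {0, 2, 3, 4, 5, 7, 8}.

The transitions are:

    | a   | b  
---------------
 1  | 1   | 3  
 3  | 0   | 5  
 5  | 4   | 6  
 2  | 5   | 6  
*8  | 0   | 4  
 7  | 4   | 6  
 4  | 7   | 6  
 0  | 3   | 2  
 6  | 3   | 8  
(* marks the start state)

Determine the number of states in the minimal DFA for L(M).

3

First remove the unreachable states {1}; 8 states remain.
P0 = {0,2,3,4,5,7,8} | {6}.
Refine {0,2,3,4,5,7,8} on symbol b: members go to different blocks, giving {2,4,5,7} and {0,3,8}.
The partition is now stable with 3 blocks: {2,4,5,7} | {6} | {0,3,8}.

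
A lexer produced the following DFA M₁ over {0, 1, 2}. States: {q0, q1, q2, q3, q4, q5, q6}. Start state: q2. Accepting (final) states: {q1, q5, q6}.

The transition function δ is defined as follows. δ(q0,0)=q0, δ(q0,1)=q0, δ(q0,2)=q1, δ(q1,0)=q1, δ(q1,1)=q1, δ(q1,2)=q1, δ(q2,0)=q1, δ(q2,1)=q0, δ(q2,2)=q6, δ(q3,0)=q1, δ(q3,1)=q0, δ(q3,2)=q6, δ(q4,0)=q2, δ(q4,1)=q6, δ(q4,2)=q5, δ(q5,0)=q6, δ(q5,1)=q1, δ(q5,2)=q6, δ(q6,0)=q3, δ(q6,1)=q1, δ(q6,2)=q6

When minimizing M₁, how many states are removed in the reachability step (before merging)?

Starting at q2 and following transitions, the reachable set is {q0, q1, q2, q3, q6}. That leaves q4, q5 unreachable — 2 in total.

2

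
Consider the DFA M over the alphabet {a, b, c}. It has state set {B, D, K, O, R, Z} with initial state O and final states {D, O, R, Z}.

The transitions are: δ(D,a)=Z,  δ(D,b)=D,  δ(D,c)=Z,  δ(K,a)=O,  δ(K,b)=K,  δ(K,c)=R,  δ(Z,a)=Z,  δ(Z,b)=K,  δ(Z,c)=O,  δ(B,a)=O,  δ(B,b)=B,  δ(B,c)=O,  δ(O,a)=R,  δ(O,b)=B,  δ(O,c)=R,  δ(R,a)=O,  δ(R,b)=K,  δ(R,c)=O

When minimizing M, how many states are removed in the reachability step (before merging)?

No path from O leads to D, Z; the other 4 states are all reachable.

2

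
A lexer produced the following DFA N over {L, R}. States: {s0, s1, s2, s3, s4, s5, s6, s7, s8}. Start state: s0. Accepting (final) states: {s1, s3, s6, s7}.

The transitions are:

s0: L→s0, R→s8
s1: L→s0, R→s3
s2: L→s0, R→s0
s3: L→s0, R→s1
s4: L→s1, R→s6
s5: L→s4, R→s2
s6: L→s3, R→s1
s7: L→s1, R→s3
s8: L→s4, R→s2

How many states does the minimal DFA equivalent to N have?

First remove the unreachable states {s5,s7}; 7 states remain.
P0 = {s1,s3,s6} | {s0,s2,s4,s8}.
Refine {s1,s3,s6} on symbol L: members go to different blocks, giving {s1,s3} and {s6}.
Refine {s0,s2,s4,s8} on symbol L: members go to different blocks, giving {s0,s2,s8} and {s4}.
On input L, block {s0,s2,s8} splits into {s0,s2} and {s8}.
Split {s0,s2} by δ(·,R) → {s0} and {s2}.
The partition is now stable with 6 blocks: {s1,s3} | {s0} | {s6} | {s4} | {s8} | {s2}.

6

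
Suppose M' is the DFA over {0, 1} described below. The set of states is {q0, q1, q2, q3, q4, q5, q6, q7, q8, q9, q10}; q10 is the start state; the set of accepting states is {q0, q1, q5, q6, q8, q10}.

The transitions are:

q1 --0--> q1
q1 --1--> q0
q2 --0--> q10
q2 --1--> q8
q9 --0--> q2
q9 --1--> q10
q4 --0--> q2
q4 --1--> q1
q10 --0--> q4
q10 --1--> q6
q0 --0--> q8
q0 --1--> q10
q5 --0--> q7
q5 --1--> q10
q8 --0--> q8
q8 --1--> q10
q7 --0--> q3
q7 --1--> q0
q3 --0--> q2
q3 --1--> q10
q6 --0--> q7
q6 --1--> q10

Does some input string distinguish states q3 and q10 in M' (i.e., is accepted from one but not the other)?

Yes

First remove the unreachable states {q5,q9}; 9 states remain.
Initial partition by acceptance: {q0,q1,q6,q8,q10} | {q2,q3,q4,q7}.
Refine {q0,q1,q6,q8,q10} on symbol 0: members go to different blocks, giving {q0,q1,q8} and {q6,q10}.
Refine {q0,q1,q8} on symbol 1: members go to different blocks, giving {q0,q8} and {q1}.
Refine {q2,q3,q4,q7} on symbol 0: members go to different blocks, giving {q3,q4,q7} and {q2}.
Split {q3,q4,q7} by δ(·,0) → {q3,q4} and {q7}.
Split {q3,q4} by δ(·,1) → {q3} and {q4}.
Split {q6,q10} by δ(·,0) → {q6} and {q10}.
No further refinement is possible. Final partition (8 blocks): {q0,q8} | {q3} | {q6} | {q1} | {q2} | {q7} | {q4} | {q10}.
q3 and q10 end up in different blocks, so they are distinguishable. For instance, the string 'ε' is accepted from only q10.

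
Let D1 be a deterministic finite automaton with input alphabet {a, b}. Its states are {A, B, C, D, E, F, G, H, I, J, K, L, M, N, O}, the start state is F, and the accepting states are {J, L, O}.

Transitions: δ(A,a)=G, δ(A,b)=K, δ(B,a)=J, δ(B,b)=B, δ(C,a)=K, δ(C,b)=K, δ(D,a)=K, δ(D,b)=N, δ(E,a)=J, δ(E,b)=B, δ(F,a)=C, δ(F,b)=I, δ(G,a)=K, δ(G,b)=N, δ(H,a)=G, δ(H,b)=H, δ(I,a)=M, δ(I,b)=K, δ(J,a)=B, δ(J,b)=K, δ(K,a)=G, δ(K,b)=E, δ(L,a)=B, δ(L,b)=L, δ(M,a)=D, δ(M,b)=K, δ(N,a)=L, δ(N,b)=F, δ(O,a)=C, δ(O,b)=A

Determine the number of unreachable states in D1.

3

No path from F leads to A, H, O; the other 12 states are all reachable.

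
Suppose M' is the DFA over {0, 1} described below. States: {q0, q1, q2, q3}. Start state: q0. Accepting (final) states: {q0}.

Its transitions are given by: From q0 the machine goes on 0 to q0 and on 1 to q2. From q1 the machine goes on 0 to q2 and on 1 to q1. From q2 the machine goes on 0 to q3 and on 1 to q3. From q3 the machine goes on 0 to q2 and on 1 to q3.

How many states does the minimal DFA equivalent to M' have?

States {q1} cannot be reached from the start state, so discard them.
Start with accepting vs non-accepting: {q0} | {q2,q3}.
Stable partition: {q0} | {q2,q3} — 2 equivalence classes.

2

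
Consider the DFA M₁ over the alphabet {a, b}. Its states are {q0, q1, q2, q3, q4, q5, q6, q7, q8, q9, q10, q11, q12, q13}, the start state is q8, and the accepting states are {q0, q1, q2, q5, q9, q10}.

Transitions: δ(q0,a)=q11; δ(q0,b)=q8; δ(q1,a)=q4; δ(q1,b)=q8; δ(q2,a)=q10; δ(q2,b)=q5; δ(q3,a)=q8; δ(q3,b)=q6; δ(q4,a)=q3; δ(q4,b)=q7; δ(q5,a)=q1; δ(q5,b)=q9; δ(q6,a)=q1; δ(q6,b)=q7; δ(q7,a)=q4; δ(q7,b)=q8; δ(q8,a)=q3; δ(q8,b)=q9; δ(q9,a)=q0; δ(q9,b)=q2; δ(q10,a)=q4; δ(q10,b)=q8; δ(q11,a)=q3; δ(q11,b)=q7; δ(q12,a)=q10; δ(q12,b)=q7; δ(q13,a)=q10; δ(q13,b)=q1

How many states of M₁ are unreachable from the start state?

2

No path from q8 leads to q12, q13; the other 12 states are all reachable.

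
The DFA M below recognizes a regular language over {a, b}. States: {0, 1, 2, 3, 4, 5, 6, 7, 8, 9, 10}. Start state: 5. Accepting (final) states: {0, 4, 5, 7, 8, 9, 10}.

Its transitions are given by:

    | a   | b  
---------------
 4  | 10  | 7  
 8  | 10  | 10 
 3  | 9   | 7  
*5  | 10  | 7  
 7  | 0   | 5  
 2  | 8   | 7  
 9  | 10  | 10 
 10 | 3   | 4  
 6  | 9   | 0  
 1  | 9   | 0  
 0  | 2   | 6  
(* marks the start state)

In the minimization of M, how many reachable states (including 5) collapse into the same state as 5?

2

States {1} cannot be reached from the start state, so discard them.
P0 = {0,4,5,7,8,9,10} | {2,3,6}.
Split {0,4,5,7,8,9,10} by δ(·,a) → {4,5,7,8,9} and {0,10}.
On input b, block {4,5,7,8,9} splits into {4,5,7} and {8,9}.
Split {2,3,6} by δ(·,b) → {2,3} and {6}.
Split {0,10} by δ(·,b) → {0} and {10}.
On input a, block {4,5,7} splits into {4,5} and {7}.
Stable partition: {4,5} | {2,3} | {0} | {8,9} | {6} | {10} | {7} — 7 equivalence classes.
The equivalence class containing 5 is {4,5}, of size 2.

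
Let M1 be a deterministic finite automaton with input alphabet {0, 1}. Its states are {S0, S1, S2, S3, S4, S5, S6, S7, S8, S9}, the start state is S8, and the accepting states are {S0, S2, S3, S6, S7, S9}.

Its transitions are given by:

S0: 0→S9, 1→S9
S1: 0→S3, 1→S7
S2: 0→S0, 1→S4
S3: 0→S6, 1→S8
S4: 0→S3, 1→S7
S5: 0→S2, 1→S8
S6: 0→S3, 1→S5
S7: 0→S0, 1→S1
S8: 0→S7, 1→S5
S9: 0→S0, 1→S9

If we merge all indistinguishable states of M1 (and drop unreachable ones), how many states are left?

5

Start with accepting vs non-accepting: {S0,S2,S3,S6,S7,S9} | {S1,S4,S5,S8}.
Split {S0,S2,S3,S6,S7,S9} by δ(·,1) → {S2,S3,S6,S7} and {S0,S9}.
On input 0, block {S2,S3,S6,S7} splits into {S2,S7} and {S3,S6}.
On input 0, block {S1,S4,S5,S8} splits into {S1,S4} and {S5,S8}.
The partition is now stable with 5 blocks: {S2,S7} | {S1,S4} | {S0,S9} | {S3,S6} | {S5,S8}.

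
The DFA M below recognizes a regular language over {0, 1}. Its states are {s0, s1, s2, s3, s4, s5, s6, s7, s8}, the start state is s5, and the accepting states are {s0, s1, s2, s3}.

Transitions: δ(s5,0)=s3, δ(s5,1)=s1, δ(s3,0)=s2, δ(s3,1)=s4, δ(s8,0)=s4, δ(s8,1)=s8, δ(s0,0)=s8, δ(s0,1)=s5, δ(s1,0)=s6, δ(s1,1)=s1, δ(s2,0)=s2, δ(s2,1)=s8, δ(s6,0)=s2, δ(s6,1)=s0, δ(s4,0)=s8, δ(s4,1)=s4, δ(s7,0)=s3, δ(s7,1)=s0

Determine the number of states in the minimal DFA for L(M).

First remove the unreachable states {s7}; 8 states remain.
Initial partition by acceptance: {s0,s1,s2,s3} | {s4,s5,s6,s8}.
Refine {s0,s1,s2,s3} on symbol 0: members go to different blocks, giving {s0,s1} and {s2,s3}.
On input 1, block {s0,s1} splits into {s0} and {s1}.
Split {s4,s5,s6,s8} by δ(·,0) → {s4,s8} and {s5,s6}.
On input 1, block {s5,s6} splits into {s5} and {s6}.
No further refinement is possible. Final partition (6 blocks): {s0} | {s4,s8} | {s2,s3} | {s1} | {s5} | {s6}.

6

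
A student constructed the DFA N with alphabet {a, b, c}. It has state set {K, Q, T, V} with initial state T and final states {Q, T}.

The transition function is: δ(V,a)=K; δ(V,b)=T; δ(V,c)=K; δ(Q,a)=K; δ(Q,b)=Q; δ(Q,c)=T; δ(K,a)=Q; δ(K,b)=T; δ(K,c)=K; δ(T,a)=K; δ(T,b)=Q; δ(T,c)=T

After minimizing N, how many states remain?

Reachable states from the start: {K,Q,T}. Unreachable: {V} — drop them.
Start with accepting vs non-accepting: {Q,T} | {K}.
Stable partition: {Q,T} | {K} — 2 equivalence classes.

2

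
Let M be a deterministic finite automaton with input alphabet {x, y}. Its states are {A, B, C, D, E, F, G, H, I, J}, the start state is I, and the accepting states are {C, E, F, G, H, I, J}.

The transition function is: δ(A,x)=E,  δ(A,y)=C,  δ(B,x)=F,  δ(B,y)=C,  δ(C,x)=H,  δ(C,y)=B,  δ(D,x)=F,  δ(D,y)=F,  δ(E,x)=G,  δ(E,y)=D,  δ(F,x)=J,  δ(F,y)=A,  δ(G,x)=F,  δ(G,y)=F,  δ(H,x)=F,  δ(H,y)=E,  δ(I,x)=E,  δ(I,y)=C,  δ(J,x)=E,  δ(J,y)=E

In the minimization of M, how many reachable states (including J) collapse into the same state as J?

4

Start with accepting vs non-accepting: {C,E,F,G,H,I,J} | {A,B,D}.
On input y, block {C,E,F,G,H,I,J} splits into {G,H,I,J} and {C,E,F}.
Stable partition: {G,H,I,J} | {A,B,D} | {C,E,F} — 3 equivalence classes.
State J belongs to the block {G,H,I,J}, which has 4 states.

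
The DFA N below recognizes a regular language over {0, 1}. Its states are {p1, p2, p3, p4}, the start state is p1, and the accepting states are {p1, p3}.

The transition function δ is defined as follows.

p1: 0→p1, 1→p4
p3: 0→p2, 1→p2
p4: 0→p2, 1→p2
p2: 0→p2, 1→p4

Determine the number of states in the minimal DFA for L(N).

2

Reachable states from the start: {p1,p2,p4}. Unreachable: {p3} — drop them.
P0 = {p1} | {p2,p4}.
The partition is now stable with 2 blocks: {p1} | {p2,p4}.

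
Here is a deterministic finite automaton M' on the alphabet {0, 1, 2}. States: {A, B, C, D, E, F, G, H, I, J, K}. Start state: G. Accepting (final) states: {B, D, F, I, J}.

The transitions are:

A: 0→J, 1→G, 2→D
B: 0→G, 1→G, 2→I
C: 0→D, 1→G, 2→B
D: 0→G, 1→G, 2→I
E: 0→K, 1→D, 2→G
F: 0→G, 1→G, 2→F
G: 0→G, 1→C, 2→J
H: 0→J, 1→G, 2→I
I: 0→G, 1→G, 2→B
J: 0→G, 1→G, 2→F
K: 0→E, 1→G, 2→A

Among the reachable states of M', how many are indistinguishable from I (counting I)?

States {A,E,H,K} cannot be reached from the start state, so discard them.
Start with accepting vs non-accepting: {B,D,F,I,J} | {C,G}.
On input 0, block {C,G} splits into {C} and {G}.
The partition is now stable with 3 blocks: {B,D,F,I,J} | {C} | {G}.
The equivalence class containing I is {B,D,F,I,J}, of size 5.

5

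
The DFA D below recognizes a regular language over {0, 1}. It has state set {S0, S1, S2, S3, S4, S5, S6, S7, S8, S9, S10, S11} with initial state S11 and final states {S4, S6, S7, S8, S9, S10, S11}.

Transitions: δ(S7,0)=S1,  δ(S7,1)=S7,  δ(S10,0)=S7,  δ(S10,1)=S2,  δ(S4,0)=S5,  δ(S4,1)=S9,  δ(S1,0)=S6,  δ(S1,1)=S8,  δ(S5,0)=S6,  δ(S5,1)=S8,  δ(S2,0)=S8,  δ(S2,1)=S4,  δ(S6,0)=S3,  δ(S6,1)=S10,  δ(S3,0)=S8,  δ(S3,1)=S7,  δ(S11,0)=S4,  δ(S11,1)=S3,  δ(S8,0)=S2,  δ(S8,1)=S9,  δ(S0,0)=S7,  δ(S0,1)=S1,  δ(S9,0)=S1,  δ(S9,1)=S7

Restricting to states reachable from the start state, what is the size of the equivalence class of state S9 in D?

3

First remove the unreachable states {S0}; 11 states remain.
Initial partition by acceptance: {S4,S6,S7,S8,S9,S10,S11} | {S1,S2,S3,S5}.
On input 0, block {S4,S6,S7,S8,S9,S10,S11} splits into {S4,S6,S7,S8,S9} and {S10,S11}.
On input 1, block {S4,S6,S7,S8,S9} splits into {S4,S7,S8,S9} and {S6}.
On input 0, block {S1,S2,S3,S5} splits into {S1,S5} and {S2,S3}.
On input 0, block {S4,S7,S8,S9} splits into {S4,S7,S9} and {S8}.
Stable partition: {S4,S7,S9} | {S1,S5} | {S10,S11} | {S6} | {S2,S3} | {S8} — 6 equivalence classes.
The equivalence class containing S9 is {S4,S7,S9}, of size 3.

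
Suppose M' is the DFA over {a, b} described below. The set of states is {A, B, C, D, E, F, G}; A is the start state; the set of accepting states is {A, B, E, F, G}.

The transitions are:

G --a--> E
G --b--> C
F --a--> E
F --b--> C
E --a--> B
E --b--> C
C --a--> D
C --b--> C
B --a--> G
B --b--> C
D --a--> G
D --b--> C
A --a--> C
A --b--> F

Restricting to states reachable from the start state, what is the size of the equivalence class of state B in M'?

4

Every state is reachable, so we keep all 7.
P0 = {A,B,E,F,G} | {C,D}.
Refine {A,B,E,F,G} on symbol a: members go to different blocks, giving {B,E,F,G} and {A}.
On input a, block {C,D} splits into {C} and {D}.
No further refinement is possible. Final partition (4 blocks): {B,E,F,G} | {C} | {A} | {D}.
The equivalence class containing B is {B,E,F,G}, of size 4.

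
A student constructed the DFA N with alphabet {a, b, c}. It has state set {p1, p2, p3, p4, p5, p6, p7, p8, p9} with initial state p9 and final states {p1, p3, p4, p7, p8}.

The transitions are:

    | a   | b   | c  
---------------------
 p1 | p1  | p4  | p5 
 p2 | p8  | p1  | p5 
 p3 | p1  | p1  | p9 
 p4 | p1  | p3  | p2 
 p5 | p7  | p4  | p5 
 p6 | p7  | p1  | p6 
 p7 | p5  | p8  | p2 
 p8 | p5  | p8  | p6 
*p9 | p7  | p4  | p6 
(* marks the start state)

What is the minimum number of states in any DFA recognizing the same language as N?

Initial partition by acceptance: {p1,p3,p4,p7,p8} | {p2,p5,p6,p9}.
Refine {p1,p3,p4,p7,p8} on symbol a: members go to different blocks, giving {p1,p3,p4} and {p7,p8}.
Stable partition: {p1,p3,p4} | {p2,p5,p6,p9} | {p7,p8} — 3 equivalence classes.

3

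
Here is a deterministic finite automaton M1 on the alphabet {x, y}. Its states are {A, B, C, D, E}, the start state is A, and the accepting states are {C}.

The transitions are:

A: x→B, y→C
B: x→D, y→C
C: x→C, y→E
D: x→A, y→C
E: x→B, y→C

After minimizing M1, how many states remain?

2

Start with accepting vs non-accepting: {C} | {A,B,D,E}.
Stable partition: {C} | {A,B,D,E} — 2 equivalence classes.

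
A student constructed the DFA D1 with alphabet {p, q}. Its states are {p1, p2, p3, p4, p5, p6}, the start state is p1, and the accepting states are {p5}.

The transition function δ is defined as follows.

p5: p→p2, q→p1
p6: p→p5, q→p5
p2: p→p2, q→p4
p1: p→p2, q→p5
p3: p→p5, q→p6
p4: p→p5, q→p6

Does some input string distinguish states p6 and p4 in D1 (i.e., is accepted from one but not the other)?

First remove the unreachable states {p3}; 5 states remain.
Start with accepting vs non-accepting: {p5} | {p1,p2,p4,p6}.
Refine {p1,p2,p4,p6} on symbol p: members go to different blocks, giving {p1,p2} and {p4,p6}.
Refine {p1,p2} on symbol q: members go to different blocks, giving {p1} and {p2}.
Split {p4,p6} by δ(·,q) → {p4} and {p6}.
The partition is now stable with 5 blocks: {p5} | {p1} | {p4} | {p2} | {p6}.
p6 and p4 end up in different blocks, so they are distinguishable. For instance, the string 'q' is accepted from only p6.

Yes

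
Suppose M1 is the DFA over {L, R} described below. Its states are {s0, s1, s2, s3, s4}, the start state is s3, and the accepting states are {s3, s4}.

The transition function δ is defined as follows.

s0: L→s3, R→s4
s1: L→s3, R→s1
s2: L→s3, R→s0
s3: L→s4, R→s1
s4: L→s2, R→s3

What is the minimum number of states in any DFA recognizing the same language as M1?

All states are reachable from the start state.
Start with accepting vs non-accepting: {s3,s4} | {s0,s1,s2}.
Refine {s3,s4} on symbol L: members go to different blocks, giving {s3} and {s4}.
On input R, block {s0,s1,s2} splits into {s1,s2} and {s0}.
Refine {s1,s2} on symbol R: members go to different blocks, giving {s1} and {s2}.
The partition is now stable with 5 blocks: {s3} | {s1} | {s4} | {s0} | {s2}.

5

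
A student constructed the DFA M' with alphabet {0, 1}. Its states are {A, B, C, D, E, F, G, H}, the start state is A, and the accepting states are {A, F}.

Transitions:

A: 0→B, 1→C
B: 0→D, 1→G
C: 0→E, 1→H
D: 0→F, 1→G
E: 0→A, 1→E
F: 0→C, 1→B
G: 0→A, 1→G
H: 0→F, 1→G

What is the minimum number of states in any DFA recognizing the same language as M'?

3

All states are reachable from the start state.
P0 = {A,F} | {B,C,D,E,G,H}.
Refine {B,C,D,E,G,H} on symbol 0: members go to different blocks, giving {D,E,G,H} and {B,C}.
No further refinement is possible. Final partition (3 blocks): {A,F} | {D,E,G,H} | {B,C}.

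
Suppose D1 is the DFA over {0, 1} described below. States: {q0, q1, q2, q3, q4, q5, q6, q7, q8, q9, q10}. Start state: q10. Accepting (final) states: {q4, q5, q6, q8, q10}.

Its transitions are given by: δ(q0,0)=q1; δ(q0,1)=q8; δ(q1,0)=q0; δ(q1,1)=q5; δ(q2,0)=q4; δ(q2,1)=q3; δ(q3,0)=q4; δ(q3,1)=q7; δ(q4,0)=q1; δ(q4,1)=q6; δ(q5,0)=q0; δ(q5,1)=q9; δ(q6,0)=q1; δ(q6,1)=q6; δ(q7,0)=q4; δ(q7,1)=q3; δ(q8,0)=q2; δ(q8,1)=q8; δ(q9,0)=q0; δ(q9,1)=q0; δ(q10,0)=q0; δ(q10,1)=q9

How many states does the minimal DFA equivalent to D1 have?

All states are reachable from the start state.
Start with accepting vs non-accepting: {q4,q5,q6,q8,q10} | {q0,q1,q2,q3,q7,q9}.
Split {q4,q5,q6,q8,q10} by δ(·,1) → {q4,q6,q8} and {q5,q10}.
On input 0, block {q0,q1,q2,q3,q7,q9} splits into {q0,q1,q9} and {q2,q3,q7}.
On input 0, block {q4,q6,q8} splits into {q4,q6} and {q8}.
Refine {q0,q1,q9} on symbol 1: members go to different blocks, giving {q0} and {q1} and {q9}.
Stable partition: {q4,q6} | {q0} | {q5,q10} | {q2,q3,q7} | {q8} | {q1} | {q9} — 7 equivalence classes.

7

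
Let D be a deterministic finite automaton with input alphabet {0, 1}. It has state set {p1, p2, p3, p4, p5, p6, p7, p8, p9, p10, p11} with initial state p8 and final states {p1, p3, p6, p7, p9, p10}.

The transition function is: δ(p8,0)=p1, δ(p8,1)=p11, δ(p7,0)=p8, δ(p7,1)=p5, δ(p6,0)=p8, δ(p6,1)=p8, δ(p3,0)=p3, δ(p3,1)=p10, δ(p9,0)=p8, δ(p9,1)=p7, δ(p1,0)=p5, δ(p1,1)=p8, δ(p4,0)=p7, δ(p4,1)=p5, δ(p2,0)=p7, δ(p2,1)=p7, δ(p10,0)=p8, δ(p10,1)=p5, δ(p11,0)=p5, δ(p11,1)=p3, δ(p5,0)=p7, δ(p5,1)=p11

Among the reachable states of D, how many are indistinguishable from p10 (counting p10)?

States {p2,p4,p6,p9} cannot be reached from the start state, so discard them.
Start with accepting vs non-accepting: {p1,p3,p7,p10} | {p5,p8,p11}.
On input 0, block {p1,p3,p7,p10} splits into {p1,p7,p10} and {p3}.
Split {p5,p8,p11} by δ(·,0) → {p5,p8} and {p11}.
Stable partition: {p1,p7,p10} | {p5,p8} | {p3} | {p11} — 4 equivalence classes.
State p10 belongs to the block {p1,p7,p10}, which has 3 states.

3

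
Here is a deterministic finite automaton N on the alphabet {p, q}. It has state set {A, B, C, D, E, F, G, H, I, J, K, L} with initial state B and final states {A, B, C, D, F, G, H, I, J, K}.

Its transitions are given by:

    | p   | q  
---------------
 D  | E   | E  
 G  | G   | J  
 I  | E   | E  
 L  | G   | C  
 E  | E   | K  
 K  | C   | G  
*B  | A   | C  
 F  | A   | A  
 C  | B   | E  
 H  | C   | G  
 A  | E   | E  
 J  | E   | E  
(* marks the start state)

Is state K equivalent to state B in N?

First remove the unreachable states {D,F,H,I,L}; 7 states remain.
Initial partition by acceptance: {A,B,C,G,J,K} | {E}.
Refine {A,B,C,G,J,K} on symbol p: members go to different blocks, giving {B,C,G,K} and {A,J}.
Refine {B,C,G,K} on symbol p: members go to different blocks, giving {C,G,K} and {B}.
Refine {C,G,K} on symbol p: members go to different blocks, giving {G,K} and {C}.
On input p, block {G,K} splits into {G} and {K}.
The partition is now stable with 6 blocks: {G} | {E} | {A,J} | {B} | {C} | {K}.
K and B end up in different blocks, so they are distinguishable. For instance, the string 'pp' is accepted from only K.

No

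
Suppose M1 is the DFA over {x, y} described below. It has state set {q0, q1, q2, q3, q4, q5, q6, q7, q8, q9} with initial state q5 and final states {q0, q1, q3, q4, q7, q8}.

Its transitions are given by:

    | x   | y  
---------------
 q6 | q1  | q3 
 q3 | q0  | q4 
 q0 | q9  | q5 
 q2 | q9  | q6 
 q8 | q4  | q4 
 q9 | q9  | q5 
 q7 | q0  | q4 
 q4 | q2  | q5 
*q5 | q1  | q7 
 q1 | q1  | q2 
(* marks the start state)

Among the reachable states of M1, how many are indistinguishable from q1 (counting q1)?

1

States {q8} cannot be reached from the start state, so discard them.
Initial partition by acceptance: {q0,q1,q3,q4,q7} | {q2,q5,q6,q9}.
Refine {q0,q1,q3,q4,q7} on symbol x: members go to different blocks, giving {q1,q3,q7} and {q0,q4}.
Split {q1,q3,q7} by δ(·,x) → {q3,q7} and {q1}.
On input x, block {q2,q5,q6,q9} splits into {q2,q9} and {q5,q6}.
Stable partition: {q3,q7} | {q2,q9} | {q0,q4} | {q1} | {q5,q6} — 5 equivalence classes.
The equivalence class containing q1 is {q1}, of size 1.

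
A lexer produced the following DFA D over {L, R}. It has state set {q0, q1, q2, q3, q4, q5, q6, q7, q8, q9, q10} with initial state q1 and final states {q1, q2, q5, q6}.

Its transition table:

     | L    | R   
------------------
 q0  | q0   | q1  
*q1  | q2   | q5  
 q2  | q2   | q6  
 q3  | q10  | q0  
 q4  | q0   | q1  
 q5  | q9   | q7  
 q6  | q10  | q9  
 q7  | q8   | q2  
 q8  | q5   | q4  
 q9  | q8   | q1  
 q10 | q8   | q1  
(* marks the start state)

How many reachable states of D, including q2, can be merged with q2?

2

States {q3} cannot be reached from the start state, so discard them.
Initial partition by acceptance: {q1,q2,q5,q6} | {q0,q4,q7,q8,q9,q10}.
Split {q1,q2,q5,q6} by δ(·,L) → {q1,q2} and {q5,q6}.
Refine {q0,q4,q7,q8,q9,q10} on symbol L: members go to different blocks, giving {q0,q4,q7,q9,q10} and {q8}.
Refine {q0,q4,q7,q9,q10} on symbol L: members go to different blocks, giving {q7,q9,q10} and {q0,q4}.
Stable partition: {q1,q2} | {q7,q9,q10} | {q5,q6} | {q8} | {q0,q4} — 5 equivalence classes.
The equivalence class containing q2 is {q1,q2}, of size 2.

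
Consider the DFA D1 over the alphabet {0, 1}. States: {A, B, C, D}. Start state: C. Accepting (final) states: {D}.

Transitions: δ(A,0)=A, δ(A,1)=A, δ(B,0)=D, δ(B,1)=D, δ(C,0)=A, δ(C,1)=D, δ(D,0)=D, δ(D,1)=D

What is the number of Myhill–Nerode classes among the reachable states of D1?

Reachable states from the start: {A,C,D}. Unreachable: {B} — drop them.
Initial partition by acceptance: {D} | {A,C}.
On input 1, block {A,C} splits into {A} and {C}.
No further refinement is possible. Final partition (3 blocks): {D} | {A} | {C}.

3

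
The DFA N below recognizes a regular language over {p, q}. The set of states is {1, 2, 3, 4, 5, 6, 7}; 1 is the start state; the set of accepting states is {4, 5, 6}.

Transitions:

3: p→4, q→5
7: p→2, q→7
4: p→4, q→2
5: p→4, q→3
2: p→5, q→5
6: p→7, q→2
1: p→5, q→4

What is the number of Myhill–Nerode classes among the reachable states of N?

2

States {6,7} cannot be reached from the start state, so discard them.
Initial partition by acceptance: {4,5} | {1,2,3}.
The partition is now stable with 2 blocks: {4,5} | {1,2,3}.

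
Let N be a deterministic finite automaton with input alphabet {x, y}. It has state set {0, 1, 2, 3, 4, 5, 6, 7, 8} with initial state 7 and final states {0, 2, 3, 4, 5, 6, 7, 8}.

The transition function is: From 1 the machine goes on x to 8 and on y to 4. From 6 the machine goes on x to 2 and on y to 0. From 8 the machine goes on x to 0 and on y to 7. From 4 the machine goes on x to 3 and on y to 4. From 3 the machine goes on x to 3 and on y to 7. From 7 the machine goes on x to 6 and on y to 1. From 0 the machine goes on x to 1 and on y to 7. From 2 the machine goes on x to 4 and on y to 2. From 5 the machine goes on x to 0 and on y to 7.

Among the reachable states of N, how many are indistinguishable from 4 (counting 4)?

States {5} cannot be reached from the start state, so discard them.
P0 = {0,2,3,4,6,7,8} | {1}.
Split {0,2,3,4,6,7,8} by δ(·,x) → {2,3,4,6,7,8} and {0}.
Refine {2,3,4,6,7,8} on symbol x: members go to different blocks, giving {2,3,4,6,7} and {8}.
Refine {2,3,4,6,7} on symbol y: members go to different blocks, giving {2,3,4} and {6} and {7}.
On input y, block {2,3,4} splits into {2,4} and {3}.
On input x, block {2,4} splits into {2} and {4}.
Stable partition: {2} | {1} | {0} | {8} | {6} | {7} | {3} | {4} — 8 equivalence classes.
State 4 belongs to the block {4}, which has 1 states.

1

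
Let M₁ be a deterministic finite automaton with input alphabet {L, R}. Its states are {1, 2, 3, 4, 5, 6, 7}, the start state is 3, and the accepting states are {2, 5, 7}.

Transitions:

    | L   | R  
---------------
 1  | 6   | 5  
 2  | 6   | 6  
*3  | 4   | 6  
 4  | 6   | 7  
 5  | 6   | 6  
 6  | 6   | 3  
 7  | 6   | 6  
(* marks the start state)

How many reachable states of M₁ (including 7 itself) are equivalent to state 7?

1

Reachable states from the start: {3,4,6,7}. Unreachable: {1,2,5} — drop them.
Initial partition by acceptance: {7} | {3,4,6}.
On input R, block {3,4,6} splits into {3,6} and {4}.
Split {3,6} by δ(·,L) → {3} and {6}.
The partition is now stable with 4 blocks: {7} | {3} | {4} | {6}.
State 7 belongs to the block {7}, which has 1 states.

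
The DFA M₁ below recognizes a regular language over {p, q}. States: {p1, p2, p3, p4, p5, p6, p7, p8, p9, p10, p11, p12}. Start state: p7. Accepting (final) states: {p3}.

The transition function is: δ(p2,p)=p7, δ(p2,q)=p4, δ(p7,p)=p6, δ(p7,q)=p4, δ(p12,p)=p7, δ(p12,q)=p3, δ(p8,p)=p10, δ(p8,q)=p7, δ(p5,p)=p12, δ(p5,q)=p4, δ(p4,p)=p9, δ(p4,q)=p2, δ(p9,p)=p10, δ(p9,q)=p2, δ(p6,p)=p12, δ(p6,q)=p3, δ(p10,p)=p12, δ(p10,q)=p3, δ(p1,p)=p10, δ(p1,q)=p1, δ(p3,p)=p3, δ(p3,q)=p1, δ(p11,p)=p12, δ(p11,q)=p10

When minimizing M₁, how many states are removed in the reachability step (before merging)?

3

No path from p7 leads to p5, p8, p11; the other 9 states are all reachable.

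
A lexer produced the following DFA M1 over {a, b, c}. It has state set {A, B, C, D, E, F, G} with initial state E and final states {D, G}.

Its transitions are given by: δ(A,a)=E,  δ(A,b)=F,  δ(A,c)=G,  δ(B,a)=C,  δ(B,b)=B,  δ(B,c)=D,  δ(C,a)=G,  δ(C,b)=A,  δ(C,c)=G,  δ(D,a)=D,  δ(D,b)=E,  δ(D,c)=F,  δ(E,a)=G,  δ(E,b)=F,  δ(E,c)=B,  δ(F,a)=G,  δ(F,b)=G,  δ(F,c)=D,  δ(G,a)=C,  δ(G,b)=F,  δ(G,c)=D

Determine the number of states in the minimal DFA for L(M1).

Every state is reachable, so we keep all 7.
P0 = {D,G} | {A,B,C,E,F}.
On input a, block {D,G} splits into {D} and {G}.
On input a, block {A,B,C,E,F} splits into {C,E,F} and {A,B}.
On input b, block {C,E,F} splits into {C} and {E} and {F}.
On input a, block {A,B} splits into {A} and {B}.
The partition is now stable with 7 blocks: {D} | {C} | {G} | {A} | {E} | {F} | {B}.

7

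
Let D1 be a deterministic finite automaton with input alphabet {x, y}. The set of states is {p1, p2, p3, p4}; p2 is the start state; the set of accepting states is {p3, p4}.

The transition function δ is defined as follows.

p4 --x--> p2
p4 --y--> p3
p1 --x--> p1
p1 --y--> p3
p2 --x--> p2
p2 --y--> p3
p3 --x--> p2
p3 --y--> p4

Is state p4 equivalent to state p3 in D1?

Yes

First remove the unreachable states {p1}; 3 states remain.
P0 = {p3,p4} | {p2}.
The partition is now stable with 2 blocks: {p3,p4} | {p2}.
p4 and p3 lie in the same block of the stable partition, so they are equivalent — no string distinguishes them.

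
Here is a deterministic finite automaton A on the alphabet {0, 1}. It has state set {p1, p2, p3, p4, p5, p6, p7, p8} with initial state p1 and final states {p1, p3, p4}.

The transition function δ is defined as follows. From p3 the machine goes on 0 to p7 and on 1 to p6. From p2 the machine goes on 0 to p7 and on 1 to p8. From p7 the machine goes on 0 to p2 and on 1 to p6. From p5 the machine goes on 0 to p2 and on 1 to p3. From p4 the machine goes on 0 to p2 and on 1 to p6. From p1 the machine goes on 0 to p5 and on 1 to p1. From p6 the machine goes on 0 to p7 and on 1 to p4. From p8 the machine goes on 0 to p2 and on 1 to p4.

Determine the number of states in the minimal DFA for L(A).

Initial partition by acceptance: {p1,p3,p4} | {p2,p5,p6,p7,p8}.
Refine {p1,p3,p4} on symbol 1: members go to different blocks, giving {p3,p4} and {p1}.
On input 1, block {p2,p5,p6,p7,p8} splits into {p5,p6,p8} and {p2,p7}.
No further refinement is possible. Final partition (4 blocks): {p3,p4} | {p5,p6,p8} | {p1} | {p2,p7}.

4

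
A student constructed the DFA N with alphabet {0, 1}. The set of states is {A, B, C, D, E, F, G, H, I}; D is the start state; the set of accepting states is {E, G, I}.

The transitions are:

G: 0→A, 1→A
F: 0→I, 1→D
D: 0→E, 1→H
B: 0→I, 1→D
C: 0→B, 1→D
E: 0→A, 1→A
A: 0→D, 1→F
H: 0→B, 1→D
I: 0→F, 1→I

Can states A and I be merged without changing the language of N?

No

Reachable states from the start: {A,B,D,E,F,H,I}. Unreachable: {C,G} — drop them.
P0 = {E,I} | {A,B,D,F,H}.
Refine {E,I} on symbol 1: members go to different blocks, giving {E} and {I}.
Refine {A,B,D,F,H} on symbol 0: members go to different blocks, giving {A,H} and {B,F} and {D}.
On input 0, block {A,H} splits into {A} and {H}.
The partition is now stable with 6 blocks: {E} | {A} | {I} | {B,F} | {D} | {H}.
A and I end up in different blocks, so they are distinguishable. For instance, the string 'ε' is accepted from only I.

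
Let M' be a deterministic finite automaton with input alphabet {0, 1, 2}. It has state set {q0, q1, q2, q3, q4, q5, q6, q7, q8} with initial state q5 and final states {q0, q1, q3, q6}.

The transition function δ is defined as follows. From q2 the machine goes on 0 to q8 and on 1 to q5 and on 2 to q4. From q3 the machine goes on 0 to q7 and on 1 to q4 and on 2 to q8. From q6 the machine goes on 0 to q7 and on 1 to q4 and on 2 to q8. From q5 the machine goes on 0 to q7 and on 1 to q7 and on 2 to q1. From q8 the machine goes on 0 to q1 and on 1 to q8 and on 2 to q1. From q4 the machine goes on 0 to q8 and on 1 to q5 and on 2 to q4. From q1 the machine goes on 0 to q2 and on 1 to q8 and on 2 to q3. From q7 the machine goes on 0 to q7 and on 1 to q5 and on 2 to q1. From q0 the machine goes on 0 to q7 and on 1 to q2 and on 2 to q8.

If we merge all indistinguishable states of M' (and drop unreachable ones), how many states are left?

5

States {q0,q6} cannot be reached from the start state, so discard them.
Start with accepting vs non-accepting: {q1,q3} | {q2,q4,q5,q7,q8}.
On input 2, block {q1,q3} splits into {q1} and {q3}.
Split {q2,q4,q5,q7,q8} by δ(·,0) → {q2,q4,q5,q7} and {q8}.
Split {q2,q4,q5,q7} by δ(·,0) → {q2,q4} and {q5,q7}.
Stable partition: {q1} | {q2,q4} | {q3} | {q8} | {q5,q7} — 5 equivalence classes.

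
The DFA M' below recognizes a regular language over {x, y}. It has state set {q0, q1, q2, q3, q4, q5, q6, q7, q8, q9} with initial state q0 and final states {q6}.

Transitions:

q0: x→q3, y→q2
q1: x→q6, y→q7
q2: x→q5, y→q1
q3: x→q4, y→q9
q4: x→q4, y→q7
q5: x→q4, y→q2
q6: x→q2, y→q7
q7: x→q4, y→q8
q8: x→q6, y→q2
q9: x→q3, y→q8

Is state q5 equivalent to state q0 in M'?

P0 = {q6} | {q0,q1,q2,q3,q4,q5,q7,q8,q9}.
Refine {q0,q1,q2,q3,q4,q5,q7,q8,q9} on symbol x: members go to different blocks, giving {q0,q2,q3,q4,q5,q7,q9} and {q1,q8}.
On input y, block {q0,q2,q3,q4,q5,q7,q9} splits into {q0,q3,q4,q5} and {q2,q7,q9}.
The partition is now stable with 4 blocks: {q6} | {q0,q3,q4,q5} | {q1,q8} | {q2,q7,q9}.
q5 and q0 lie in the same block of the stable partition, so they are equivalent — no string distinguishes them.

Yes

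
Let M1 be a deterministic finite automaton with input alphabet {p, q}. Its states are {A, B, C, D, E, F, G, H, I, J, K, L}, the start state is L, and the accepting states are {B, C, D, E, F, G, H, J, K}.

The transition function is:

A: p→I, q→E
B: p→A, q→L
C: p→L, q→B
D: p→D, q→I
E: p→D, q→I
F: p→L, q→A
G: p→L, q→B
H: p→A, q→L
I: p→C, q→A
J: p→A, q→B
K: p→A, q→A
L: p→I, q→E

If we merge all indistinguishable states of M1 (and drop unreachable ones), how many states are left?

States {F,G,H,J,K} cannot be reached from the start state, so discard them.
Start with accepting vs non-accepting: {B,C,D,E} | {A,I,L}.
Split {B,C,D,E} by δ(·,p) → {B,C} and {D,E}.
Refine {B,C} on symbol q: members go to different blocks, giving {B} and {C}.
Refine {A,I,L} on symbol p: members go to different blocks, giving {A,L} and {I}.
The partition is now stable with 5 blocks: {B} | {A,L} | {D,E} | {C} | {I}.

5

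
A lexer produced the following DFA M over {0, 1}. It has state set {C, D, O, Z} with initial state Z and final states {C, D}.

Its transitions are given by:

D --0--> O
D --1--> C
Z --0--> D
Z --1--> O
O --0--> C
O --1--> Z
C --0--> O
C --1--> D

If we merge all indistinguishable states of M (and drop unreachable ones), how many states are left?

Every state is reachable, so we keep all 4.
Start with accepting vs non-accepting: {C,D} | {O,Z}.
Stable partition: {C,D} | {O,Z} — 2 equivalence classes.

2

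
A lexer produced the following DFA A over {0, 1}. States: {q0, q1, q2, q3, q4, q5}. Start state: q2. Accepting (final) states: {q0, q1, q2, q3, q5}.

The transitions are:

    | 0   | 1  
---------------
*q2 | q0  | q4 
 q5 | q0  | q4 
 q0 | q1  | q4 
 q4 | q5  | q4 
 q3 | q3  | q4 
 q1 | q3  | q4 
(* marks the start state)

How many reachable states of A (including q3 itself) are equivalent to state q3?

Every state is reachable, so we keep all 6.
Initial partition by acceptance: {q0,q1,q2,q3,q5} | {q4}.
No further refinement is possible. Final partition (2 blocks): {q0,q1,q2,q3,q5} | {q4}.
State q3 belongs to the block {q0,q1,q2,q3,q5}, which has 5 states.

5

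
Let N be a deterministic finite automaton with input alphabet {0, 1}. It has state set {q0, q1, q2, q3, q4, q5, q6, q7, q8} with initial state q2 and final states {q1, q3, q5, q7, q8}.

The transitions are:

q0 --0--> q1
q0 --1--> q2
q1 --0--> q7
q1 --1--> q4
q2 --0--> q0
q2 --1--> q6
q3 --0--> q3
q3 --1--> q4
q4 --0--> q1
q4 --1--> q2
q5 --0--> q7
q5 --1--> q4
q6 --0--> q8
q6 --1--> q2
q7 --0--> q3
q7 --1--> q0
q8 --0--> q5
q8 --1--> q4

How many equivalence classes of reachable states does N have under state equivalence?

Every state is reachable, so we keep all 9.
Start with accepting vs non-accepting: {q1,q3,q5,q7,q8} | {q0,q2,q4,q6}.
Split {q0,q2,q4,q6} by δ(·,0) → {q0,q4,q6} and {q2}.
No further refinement is possible. Final partition (3 blocks): {q1,q3,q5,q7,q8} | {q0,q4,q6} | {q2}.

3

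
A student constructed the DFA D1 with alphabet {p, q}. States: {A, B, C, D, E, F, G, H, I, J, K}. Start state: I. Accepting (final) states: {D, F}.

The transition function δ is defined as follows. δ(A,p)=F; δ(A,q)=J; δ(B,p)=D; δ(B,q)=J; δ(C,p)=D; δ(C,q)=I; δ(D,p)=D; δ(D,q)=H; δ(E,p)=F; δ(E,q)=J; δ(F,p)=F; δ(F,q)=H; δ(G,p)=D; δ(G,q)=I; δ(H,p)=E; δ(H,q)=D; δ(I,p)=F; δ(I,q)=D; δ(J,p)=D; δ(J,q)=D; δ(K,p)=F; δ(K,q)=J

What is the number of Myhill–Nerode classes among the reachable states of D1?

4

First remove the unreachable states {A,B,C,G,K}; 6 states remain.
P0 = {D,F} | {E,H,I,J}.
Refine {E,H,I,J} on symbol p: members go to different blocks, giving {E,I,J} and {H}.
On input q, block {E,I,J} splits into {I,J} and {E}.
No further refinement is possible. Final partition (4 blocks): {D,F} | {I,J} | {H} | {E}.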